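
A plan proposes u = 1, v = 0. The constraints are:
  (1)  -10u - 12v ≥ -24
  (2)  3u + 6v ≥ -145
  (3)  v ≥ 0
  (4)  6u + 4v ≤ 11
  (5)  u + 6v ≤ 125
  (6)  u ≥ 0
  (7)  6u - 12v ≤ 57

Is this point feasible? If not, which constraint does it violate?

feasible

(1): -10 ≥ -24 ✓
(2): 3 ≥ -145 ✓
(3): 0 ≥ 0 ✓
(4): 6 ≤ 11 ✓
(5): 1 ≤ 125 ✓
(6): 1 ≥ 0 ✓
(7): 6 ≤ 57 ✓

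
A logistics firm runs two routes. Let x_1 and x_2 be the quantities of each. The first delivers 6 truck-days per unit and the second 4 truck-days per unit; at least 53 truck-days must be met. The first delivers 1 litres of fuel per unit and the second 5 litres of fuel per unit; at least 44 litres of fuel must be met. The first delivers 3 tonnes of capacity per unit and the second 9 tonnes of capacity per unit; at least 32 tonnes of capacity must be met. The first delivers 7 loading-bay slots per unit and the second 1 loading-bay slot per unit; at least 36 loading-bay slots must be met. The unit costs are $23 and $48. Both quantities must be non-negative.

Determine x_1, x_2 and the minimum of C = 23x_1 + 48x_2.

x_1 = 4, x_2 = 8, minimum C = 476

Extreme points and C = 23x_1 + 48x_2:
  (0, 36) → C = 1728
  (44, 0) → C = 1012
  (4, 8) → C = 476
The feasible region is unbounded (it extends along (0, 1), (1, 0)), but C strictly increases along every unbounded feasible direction, so there is no improving ray and the minimum is attained at a vertex.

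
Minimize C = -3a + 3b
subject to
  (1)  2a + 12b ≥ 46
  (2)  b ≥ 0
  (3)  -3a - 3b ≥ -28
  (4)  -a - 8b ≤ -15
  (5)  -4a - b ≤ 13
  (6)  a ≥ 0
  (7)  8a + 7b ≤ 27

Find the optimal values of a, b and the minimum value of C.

a = 1/41, b = 157/41, minimum C = 468/41

Corner points and C = -3a + 3b:
  (0, 23/6) → C = 23/2
  (1/41, 157/41) → C = 468/41
  (0, 27/7) → C = 81/7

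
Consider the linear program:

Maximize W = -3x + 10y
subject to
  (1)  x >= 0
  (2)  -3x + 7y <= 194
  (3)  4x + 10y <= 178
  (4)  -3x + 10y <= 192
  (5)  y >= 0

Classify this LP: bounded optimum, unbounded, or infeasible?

bounded optimum

Vertices and W = -3x + 10y:
  (0, 89/5) → W = 178
  (0, 0) → W = 0
  (89/2, 0) → W = -267/2
The feasible region has finitely many vertices and no improving ray; the maximum is 178 at (0, 89/5).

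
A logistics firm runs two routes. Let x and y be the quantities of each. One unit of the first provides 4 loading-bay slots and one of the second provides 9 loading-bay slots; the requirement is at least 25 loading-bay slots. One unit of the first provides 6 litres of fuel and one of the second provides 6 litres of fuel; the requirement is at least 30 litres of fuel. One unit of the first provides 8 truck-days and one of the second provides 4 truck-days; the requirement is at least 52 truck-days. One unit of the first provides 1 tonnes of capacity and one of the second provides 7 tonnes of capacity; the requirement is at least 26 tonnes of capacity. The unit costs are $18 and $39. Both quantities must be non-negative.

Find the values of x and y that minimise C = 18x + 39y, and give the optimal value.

The feasible region is unbounded (it extends along (0, 1), (1, 0)), but C strictly increases along every unbounded feasible direction, so there is no improving ray and the minimum is attained at a vertex.

The optimum lies where 8x + 4y = 52 and x + 7y = 26.
Solving simultaneously gives x = 5, y = 3.

x = 5, y = 3, minimum C = 207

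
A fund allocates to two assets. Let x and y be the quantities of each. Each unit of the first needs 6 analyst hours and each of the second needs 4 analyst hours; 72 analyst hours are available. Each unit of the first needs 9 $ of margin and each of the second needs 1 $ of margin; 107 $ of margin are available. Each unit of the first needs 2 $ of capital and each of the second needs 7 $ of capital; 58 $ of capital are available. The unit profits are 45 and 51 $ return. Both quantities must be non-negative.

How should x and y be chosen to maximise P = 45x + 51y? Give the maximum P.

x = 8, y = 6, maximum P = 666

Corner points and P = 45x + 51y:
  (0, 0) → P = 0
  (0, 58/7) → P = 2958/7
  (107/9, 0) → P = 535
  (178/15, 1/5) → P = 2721/5
  (8, 6) → P = 666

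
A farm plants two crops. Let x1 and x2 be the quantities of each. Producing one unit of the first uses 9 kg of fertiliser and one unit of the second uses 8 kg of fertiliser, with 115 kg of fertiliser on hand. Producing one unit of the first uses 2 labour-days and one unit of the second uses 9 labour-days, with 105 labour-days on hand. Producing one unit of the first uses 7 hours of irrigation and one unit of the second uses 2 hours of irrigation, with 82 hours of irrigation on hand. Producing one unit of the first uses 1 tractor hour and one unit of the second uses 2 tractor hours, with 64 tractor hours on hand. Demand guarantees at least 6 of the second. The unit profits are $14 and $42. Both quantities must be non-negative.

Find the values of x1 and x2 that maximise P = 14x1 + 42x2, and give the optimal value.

x1 = 3, x2 = 11, maximum P = 504

Extreme points and P = 14x1 + 42x2:
  (0, 35/3) → P = 490
  (0, 6) → P = 252
  (3, 11) → P = 504
  (67/9, 6) → P = 3206/9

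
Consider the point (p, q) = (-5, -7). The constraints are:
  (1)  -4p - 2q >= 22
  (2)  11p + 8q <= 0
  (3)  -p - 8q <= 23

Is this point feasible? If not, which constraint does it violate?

Constraint (3): -p - 8q = 61, which is not ≤ 23. All other constraints are satisfied.

not feasible — violates (3)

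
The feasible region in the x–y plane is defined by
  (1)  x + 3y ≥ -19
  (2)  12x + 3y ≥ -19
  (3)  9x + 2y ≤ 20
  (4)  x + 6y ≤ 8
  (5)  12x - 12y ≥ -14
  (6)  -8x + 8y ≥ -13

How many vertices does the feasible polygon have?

5

Intersecting each pair of boundary lines and keeping only the points that satisfy every inequality leaves:
  (-3/2, -1/3)
  (-113/120, -77/30)
  (2, 1)
  (93/44, 43/88)
  (1/7, 55/42)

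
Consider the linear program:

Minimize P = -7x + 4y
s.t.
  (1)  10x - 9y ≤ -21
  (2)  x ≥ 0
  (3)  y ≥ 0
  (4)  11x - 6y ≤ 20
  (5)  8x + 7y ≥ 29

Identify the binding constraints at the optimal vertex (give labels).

(1) and (4)

Corner points and P = -7x + 4y:
  (102/13, 431/39) → P = -418/39
  (57/71, 229/71) → P = 517/71
  (0, 29/7) → P = 116/7
The feasible region is unbounded (it extends along (0, 1), (6, 11)), but P strictly increases along every unbounded feasible direction, so there is no improving ray and the minimum is attained at a vertex.

The minimum is at (102/13, 431/39). Substituting into each constraint, equality holds for (1) and (4); the remaining constraints have slack.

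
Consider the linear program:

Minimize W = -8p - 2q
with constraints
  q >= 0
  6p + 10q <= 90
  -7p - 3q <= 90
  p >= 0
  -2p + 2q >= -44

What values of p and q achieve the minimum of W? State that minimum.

p = 15, q = 0, minimum W = -120

Vertices and W = -8p - 2q:
  (15, 0) → W = -120
  (0, 0) → W = 0
  (0, 9) → W = -18

At the optimal vertex, q = 0 and 6p + 10q = 90.
Solving simultaneously gives p = 15, q = 0.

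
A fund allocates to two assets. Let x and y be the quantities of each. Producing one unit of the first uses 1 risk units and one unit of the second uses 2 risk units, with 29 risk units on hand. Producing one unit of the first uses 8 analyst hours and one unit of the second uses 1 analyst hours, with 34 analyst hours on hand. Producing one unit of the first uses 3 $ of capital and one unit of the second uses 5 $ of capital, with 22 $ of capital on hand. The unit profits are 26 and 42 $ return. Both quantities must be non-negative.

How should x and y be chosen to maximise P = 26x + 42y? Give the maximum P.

Feasible corners and P = 26x + 42y:
  (0, 0) → P = 0
  (0, 22/5) → P = 924/5
  (17/4, 0) → P = 221/2
  (4, 2) → P = 188

x = 4, y = 2, maximum P = 188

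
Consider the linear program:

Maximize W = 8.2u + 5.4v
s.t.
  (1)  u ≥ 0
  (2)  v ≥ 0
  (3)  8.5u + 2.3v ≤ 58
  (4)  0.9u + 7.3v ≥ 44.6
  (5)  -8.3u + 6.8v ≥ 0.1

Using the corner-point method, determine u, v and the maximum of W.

Corner points and W = 8.2u + 5.4v:
  (0, 580/23) → W = 3132/23
  (0, 446/73) → W = 12042/365
  (13139/2563, 16075/2563) → W = 972724/12815
  (30255/6671, 37027/6671) → W = 2240184/33355

u = 0, v = 580/23, maximum W = 3132/23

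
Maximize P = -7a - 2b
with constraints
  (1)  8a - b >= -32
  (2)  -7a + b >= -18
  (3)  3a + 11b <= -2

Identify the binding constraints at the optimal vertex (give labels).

Corner points and P = -7a - 2b:
  (-50, -368) → P = 1086
  (-354/91, 80/91) → P = 2318/91
  (49/20, -17/20) → P = -309/20

The maximum is at (-50, -368). Substituting into each constraint, equality holds for (1) and (2); the remaining constraints have slack.

(1) and (2)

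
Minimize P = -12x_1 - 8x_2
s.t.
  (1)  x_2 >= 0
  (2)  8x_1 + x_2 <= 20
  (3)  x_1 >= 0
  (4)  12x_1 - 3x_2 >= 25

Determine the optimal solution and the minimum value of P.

x_1 = 85/36, x_2 = 10/9, minimum P = -335/9

Corner points and P = -12x_1 - 8x_2:
  (5/2, 0) → P = -30
  (25/12, 0) → P = -25
  (85/36, 10/9) → P = -335/9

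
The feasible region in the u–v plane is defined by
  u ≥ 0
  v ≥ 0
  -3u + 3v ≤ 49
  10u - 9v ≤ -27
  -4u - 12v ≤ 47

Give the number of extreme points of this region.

3

Intersecting each pair of boundary lines and keeping only the points that satisfy every inequality leaves:
  (0, 49/3)
  (0, 3)
  (120, 409/3)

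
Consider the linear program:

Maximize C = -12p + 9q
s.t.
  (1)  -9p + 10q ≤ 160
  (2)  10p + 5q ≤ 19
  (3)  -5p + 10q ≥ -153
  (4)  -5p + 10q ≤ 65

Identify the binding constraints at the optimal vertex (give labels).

(1) and (3)

Extreme points and C = -12p + 9q:
  (-313/4, -2177/40) → C = 17967/40
  (-95/4, -43/8) → C = 1893/8
  (191/25, -287/25) → C = -195
  (-27/25, 149/25) → C = 333/5

The maximum is at (-313/4, -2177/40). Substituting into each constraint, equality holds for (1) and (3); the remaining constraints have slack.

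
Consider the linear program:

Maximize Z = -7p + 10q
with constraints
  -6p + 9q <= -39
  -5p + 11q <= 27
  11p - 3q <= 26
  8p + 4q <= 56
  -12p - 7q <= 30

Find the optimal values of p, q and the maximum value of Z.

Extreme points and Z = -7p + 10q:
  (13/9, -91/27) → Z = -1183/27
  (1/50, -108/25) → Z = -2167/50
  (92/113, -642/113) → Z = -7064/113

p = 1/50, q = -108/25, maximum Z = -2167/50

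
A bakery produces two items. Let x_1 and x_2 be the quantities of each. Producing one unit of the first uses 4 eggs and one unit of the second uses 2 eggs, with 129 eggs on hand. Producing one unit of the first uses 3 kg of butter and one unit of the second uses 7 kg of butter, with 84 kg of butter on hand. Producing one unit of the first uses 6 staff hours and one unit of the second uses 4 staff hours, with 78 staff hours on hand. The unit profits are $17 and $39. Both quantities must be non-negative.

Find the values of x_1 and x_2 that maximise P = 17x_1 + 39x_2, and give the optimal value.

x_1 = 7, x_2 = 9, maximum P = 470

Feasible corners and P = 17x_1 + 39x_2:
  (0, 0) → P = 0
  (0, 12) → P = 468
  (13, 0) → P = 221
  (7, 9) → P = 470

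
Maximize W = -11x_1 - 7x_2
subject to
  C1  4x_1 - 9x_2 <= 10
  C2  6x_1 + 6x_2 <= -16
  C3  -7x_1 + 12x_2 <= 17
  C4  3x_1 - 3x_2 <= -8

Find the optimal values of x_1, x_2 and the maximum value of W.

x_1 = -91/5, x_2 = -46/5, maximum W = 1323/5

Corner points and W = -11x_1 - 7x_2:
  (-91/5, -46/5) → W = 1323/5
  (-34/5, -62/15) → W = 1556/15
  (-3, -1/3) → W = 106/3

At the optimal vertex, 4x_1 - 9x_2 = 10 and -7x_1 + 12x_2 = 17.
Solving simultaneously gives x_1 = -91/5, x_2 = -46/5.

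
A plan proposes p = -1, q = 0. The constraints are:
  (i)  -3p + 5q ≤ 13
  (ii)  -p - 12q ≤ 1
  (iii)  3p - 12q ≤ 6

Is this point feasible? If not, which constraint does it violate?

(i): 3 ≤ 13 ✓
(ii): 1 ≤ 1 ✓
(iii): -3 ≤ 6 ✓

feasible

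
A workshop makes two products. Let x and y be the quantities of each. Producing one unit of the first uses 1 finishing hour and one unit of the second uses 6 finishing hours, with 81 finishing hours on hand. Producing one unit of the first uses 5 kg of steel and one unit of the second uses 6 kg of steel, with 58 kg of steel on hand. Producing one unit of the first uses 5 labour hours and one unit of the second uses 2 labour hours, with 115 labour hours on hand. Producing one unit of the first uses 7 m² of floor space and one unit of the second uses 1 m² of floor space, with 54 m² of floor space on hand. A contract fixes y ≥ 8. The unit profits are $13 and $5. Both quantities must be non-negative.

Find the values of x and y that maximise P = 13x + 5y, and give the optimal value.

Feasible corners and P = 13x + 5y:
  (0, 29/3) → P = 145/3
  (0, 8) → P = 40
  (2, 8) → P = 66

x = 2, y = 8, maximum P = 66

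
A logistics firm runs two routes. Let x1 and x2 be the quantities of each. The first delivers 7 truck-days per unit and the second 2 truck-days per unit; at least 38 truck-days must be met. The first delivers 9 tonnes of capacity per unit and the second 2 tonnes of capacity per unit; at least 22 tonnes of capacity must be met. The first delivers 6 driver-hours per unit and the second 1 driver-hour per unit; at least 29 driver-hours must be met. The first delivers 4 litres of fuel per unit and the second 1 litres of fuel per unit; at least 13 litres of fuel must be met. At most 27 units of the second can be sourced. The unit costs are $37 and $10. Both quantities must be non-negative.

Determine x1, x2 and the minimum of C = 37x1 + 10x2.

The feasible region is unbounded (it extends along (1, 0)), but C strictly increases along every unbounded feasible direction, so there is no improving ray and the minimum is attained at a vertex.

At the optimal vertex, 7x1 + 2x2 = 38 and 6x1 + x2 = 29.
Solving simultaneously gives x1 = 4, x2 = 5.

x1 = 4, x2 = 5, minimum C = 198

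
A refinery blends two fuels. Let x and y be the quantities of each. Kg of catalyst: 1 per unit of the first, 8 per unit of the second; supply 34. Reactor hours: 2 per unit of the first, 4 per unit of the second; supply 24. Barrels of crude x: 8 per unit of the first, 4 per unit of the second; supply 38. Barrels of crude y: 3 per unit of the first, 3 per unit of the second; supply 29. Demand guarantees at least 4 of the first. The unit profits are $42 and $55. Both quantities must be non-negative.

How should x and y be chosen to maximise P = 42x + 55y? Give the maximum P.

x = 4, y = 3/2, maximum P = 501/2

Feasible corners and P = 42x + 55y:
  (19/4, 0) → P = 399/2
  (4, 0) → P = 168
  (4, 3/2) → P = 501/2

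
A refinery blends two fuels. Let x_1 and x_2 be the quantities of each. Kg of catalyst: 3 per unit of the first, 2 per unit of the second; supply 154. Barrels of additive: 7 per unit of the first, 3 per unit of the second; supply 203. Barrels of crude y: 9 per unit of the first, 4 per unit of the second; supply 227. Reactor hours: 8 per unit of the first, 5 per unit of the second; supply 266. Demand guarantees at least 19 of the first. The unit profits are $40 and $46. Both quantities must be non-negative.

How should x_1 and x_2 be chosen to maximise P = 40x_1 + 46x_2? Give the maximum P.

x_1 = 19, x_2 = 14, maximum P = 1404

Extreme points and P = 40x_1 + 46x_2:
  (227/9, 0) → P = 9080/9
  (19, 0) → P = 760
  (19, 14) → P = 1404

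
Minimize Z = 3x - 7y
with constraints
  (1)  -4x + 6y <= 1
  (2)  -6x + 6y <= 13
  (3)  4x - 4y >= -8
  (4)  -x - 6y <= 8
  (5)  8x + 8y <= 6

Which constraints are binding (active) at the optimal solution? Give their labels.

(1) and (5)

Vertices and Z = 3x - 7y:
  (-9/5, -31/30) → Z = 11/6
  (7/20, 2/5) → Z = -7/4
  (5/2, -7/4) → Z = 79/4

The minimum is at (7/20, 2/5). Substituting into each constraint, equality holds for (1) and (5); the remaining constraints have slack.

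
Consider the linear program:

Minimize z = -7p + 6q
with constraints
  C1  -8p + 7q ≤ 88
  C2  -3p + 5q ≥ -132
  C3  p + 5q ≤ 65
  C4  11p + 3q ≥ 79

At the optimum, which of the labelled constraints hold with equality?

C2 and C3

Feasible corners and z = -7p + 6q:
  (197/4, 63/20) → z = -6517/20
  (791/64, -1215/64) → z = -12827/64
  (50/13, 159/13) → z = 604/13

The minimum is at (197/4, 63/20). Substituting into each constraint, equality holds for C2 and C3; the remaining constraints have slack.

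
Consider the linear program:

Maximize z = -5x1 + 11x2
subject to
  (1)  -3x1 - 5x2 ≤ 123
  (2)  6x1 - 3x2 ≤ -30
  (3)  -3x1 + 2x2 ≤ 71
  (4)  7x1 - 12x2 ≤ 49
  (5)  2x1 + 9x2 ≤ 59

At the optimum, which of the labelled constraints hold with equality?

Feasible corners and z = -5x1 + 11x2:
  (-601/21, -52/7) → z = 1289/21
  (-1231/71, -1008/71) → z = -4933/71
  (-169/17, -168/17) → z = -59
  (-31/20, 69/10) → z = 1673/20
  (-521/31, 319/31) → z = 6114/31

The maximum is at (-521/31, 319/31). Substituting into each constraint, equality holds for (3) and (5); the remaining constraints have slack.

(3) and (5)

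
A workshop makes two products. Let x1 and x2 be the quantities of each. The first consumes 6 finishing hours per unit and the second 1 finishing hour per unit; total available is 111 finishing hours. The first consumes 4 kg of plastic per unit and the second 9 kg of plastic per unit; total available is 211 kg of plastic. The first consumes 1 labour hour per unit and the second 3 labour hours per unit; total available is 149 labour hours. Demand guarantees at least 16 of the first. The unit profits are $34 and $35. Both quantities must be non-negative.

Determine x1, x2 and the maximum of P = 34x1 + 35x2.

x1 = 16, x2 = 15, maximum P = 1069

Corner points and P = 34x1 + 35x2:
  (37/2, 0) → P = 629
  (16, 0) → P = 544
  (16, 15) → P = 1069

The optimum lies where 6x1 + x2 = 111 and x1 = 16.
Solving simultaneously gives x1 = 16, x2 = 15.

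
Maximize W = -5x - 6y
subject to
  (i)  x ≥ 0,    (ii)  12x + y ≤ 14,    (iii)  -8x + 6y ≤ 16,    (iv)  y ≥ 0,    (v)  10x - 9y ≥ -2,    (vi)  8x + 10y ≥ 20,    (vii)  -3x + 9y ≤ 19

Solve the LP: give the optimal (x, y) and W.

x = 40/43, y = 54/43, maximum W = -524/43

Feasible corners and W = -5x - 6y:
  (62/59, 82/59) → W = -802/59
  (15/14, 8/7) → W = -171/14
  (40/43, 54/43) → W = -524/43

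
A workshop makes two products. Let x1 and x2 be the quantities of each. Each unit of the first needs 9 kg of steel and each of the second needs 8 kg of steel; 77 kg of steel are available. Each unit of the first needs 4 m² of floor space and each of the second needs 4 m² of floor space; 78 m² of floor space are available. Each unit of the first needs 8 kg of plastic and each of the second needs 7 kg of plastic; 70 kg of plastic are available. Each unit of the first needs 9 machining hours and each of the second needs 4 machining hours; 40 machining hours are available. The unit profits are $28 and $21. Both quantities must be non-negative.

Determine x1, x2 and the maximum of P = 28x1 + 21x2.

x1 = 1/3, x2 = 37/4, maximum P = 2443/12

Extreme points and P = 28x1 + 21x2:
  (0, 0) → P = 0
  (0, 77/8) → P = 1617/8
  (40/9, 0) → P = 1120/9
  (1/3, 37/4) → P = 2443/12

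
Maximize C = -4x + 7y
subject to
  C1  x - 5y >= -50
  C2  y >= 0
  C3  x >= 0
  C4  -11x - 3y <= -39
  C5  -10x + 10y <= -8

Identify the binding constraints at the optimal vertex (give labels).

Corner points and C = -4x + 7y:
  (27/2, 127/10) → C = 349/10
  (39/11, 0) → C = -156/11
  (207/70, 151/70) → C = 229/70
The feasible region is unbounded (it extends along (5, 1), (1, 0)), but C strictly decreases along every unbounded feasible direction, so there is no improving ray and the maximum is attained at a vertex.

The maximum is at (27/2, 127/10). Substituting into each constraint, equality holds for C1 and C5; the remaining constraints have slack.

C1 and C5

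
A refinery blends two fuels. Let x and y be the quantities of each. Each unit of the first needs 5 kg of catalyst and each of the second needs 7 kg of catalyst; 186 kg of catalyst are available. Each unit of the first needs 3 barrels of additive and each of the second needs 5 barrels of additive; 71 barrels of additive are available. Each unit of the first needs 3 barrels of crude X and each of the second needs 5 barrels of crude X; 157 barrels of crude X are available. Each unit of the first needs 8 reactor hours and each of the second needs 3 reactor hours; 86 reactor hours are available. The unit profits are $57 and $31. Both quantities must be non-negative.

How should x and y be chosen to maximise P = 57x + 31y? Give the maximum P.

Corner points and P = 57x + 31y:
  (0, 0) → P = 0
  (0, 71/5) → P = 2201/5
  (43/4, 0) → P = 2451/4
  (7, 10) → P = 709

x = 7, y = 10, maximum P = 709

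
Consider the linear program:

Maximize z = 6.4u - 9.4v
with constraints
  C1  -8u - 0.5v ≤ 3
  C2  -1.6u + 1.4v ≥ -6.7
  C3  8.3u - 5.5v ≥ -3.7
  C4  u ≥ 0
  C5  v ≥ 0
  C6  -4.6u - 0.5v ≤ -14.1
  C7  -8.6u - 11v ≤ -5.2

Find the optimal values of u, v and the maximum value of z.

u = 4.1875, v = 0, maximum z = 26.8

The feasible region is unbounded (it extends along (55, 83), (7, 8)), but z strictly decreases along every unbounded feasible direction, so there is no improving ray and the maximum is attained at a vertex.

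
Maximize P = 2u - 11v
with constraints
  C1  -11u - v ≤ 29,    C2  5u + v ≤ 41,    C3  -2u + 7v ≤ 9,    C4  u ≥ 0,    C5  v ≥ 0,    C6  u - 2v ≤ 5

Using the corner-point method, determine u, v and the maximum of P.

u = 5, v = 0, maximum P = 10

Feasible corners and P = 2u - 11v:
  (278/37, 127/37) → P = -841/37
  (87/11, 16/11) → P = -2/11
  (0, 9/7) → P = -99/7
  (0, 0) → P = 0
  (5, 0) → P = 10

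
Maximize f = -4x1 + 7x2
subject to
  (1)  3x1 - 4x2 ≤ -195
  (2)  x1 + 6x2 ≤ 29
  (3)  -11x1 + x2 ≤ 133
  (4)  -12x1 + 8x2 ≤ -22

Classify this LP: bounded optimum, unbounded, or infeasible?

The boundaries 3x1 - 4x2 = -195 and -12x1 + 8x2 = -22 meet at (206/3, 401/4), but that point violates x1 + 6x2 ≤ 29. Every candidate vertex is excluded by some other constraint, so the feasible region is empty.

infeasible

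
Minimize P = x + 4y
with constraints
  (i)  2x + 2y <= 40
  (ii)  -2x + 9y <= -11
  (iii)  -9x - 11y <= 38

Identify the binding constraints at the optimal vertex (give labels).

(i) and (iii)

Corner points and P = x + 4y:
  (191/11, 29/11) → P = 307/11
  (129, -109) → P = -307
  (-221/103, -175/103) → P = -921/103

The minimum is at (129, -109). Substituting into each constraint, equality holds for (i) and (iii); the remaining constraints have slack.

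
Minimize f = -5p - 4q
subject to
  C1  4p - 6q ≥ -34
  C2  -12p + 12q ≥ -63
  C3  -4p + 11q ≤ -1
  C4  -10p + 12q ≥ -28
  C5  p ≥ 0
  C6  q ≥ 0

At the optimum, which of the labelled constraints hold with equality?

Feasible corners and f = -5p - 4q:
  (148/31, 51/31) → f = -944/31
  (1/4, 0) → f = -5/4
  (14/5, 0) → f = -14

The minimum is at (148/31, 51/31). Substituting into each constraint, equality holds for C3 and C4; the remaining constraints have slack.

C3 and C4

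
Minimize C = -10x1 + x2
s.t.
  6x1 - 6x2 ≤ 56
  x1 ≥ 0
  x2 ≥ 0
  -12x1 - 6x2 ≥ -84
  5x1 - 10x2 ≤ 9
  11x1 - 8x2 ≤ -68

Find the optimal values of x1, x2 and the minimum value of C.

x1 = 44/27, x2 = 290/27, minimum C = -50/9

Feasible corners and C = -10x1 + x2:
  (0, 14) → C = 14
  (0, 17/2) → C = 17/2
  (44/27, 290/27) → C = -50/9

The binding constraints are -12x1 - 6x2 = -84 and 11x1 - 8x2 = -68.
Solving simultaneously gives x1 = 44/27, x2 = 290/27.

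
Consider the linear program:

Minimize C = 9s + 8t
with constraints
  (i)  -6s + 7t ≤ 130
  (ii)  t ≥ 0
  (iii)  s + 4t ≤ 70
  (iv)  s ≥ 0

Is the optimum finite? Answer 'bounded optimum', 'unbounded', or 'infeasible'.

bounded optimum

Vertices and C = 9s + 8t:
  (70, 0) → C = 630
  (0, 0) → C = 0
  (0, 35/2) → C = 140
The feasible region has finitely many vertices and no improving ray; the minimum is 0 at (0, 0).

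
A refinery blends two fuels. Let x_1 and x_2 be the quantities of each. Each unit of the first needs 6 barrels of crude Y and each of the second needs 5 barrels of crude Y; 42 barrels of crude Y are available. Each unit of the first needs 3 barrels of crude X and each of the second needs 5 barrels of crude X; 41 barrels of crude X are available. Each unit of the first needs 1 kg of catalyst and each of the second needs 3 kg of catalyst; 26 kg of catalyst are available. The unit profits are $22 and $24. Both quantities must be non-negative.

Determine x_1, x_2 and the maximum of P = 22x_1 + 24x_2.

Feasible corners and P = 22x_1 + 24x_2:
  (0, 0) → P = 0
  (0, 41/5) → P = 984/5
  (7, 0) → P = 154
  (1/3, 8) → P = 598/3

At the optimal vertex, 6x_1 + 5x_2 = 42 and 3x_1 + 5x_2 = 41.
Solving simultaneously gives x_1 = 1/3, x_2 = 8.

x_1 = 1/3, x_2 = 8, maximum P = 598/3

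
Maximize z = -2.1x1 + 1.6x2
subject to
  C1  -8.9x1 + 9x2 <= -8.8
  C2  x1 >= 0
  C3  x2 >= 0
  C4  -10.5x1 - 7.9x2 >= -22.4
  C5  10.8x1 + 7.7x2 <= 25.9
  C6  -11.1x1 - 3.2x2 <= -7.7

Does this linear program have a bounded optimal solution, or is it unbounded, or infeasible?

bounded optimum

Extreme points and z = -2.1x1 + 1.6x2:
  (88/89, 0) → z = -924/445
  (27112/16481, 10696/16481) → z = -199108/82405
  (32/15, 0) → z = -4.48
The feasible region has finitely many vertices and no improving ray; the maximum is -924/445 at (88/89, 0).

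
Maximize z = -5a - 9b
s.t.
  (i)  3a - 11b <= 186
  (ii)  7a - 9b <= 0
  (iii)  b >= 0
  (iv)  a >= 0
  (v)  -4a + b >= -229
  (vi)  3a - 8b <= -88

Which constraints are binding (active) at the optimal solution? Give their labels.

Corner points and z = -5a - 9b:
  (2061/29, 1603/29) → z = -24732/29
  (792/29, 616/29) → z = -9504/29
  (0, 11) → z = -99
The feasible region is unbounded (it extends along (0, 1), (1, 4)), but z strictly decreases along every unbounded feasible direction, so there is no improving ray and the maximum is attained at a vertex.

The maximum is at (0, 11). Substituting into each constraint, equality holds for (iv) and (vi); the remaining constraints have slack.

(iv) and (vi)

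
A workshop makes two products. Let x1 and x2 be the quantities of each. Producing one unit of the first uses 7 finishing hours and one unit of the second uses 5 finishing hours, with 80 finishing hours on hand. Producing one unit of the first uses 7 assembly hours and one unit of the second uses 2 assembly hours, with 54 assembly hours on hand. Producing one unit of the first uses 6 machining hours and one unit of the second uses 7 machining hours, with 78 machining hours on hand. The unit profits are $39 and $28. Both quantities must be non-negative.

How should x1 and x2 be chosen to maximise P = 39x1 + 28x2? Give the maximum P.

Extreme points and P = 39x1 + 28x2:
  (0, 0) → P = 0
  (0, 78/7) → P = 312
  (54/7, 0) → P = 2106/7
  (6, 6) → P = 402

The optimum lies where 7x1 + 2x2 = 54 and 6x1 + 7x2 = 78.
Solving simultaneously gives x1 = 6, x2 = 6.

x1 = 6, x2 = 6, maximum P = 402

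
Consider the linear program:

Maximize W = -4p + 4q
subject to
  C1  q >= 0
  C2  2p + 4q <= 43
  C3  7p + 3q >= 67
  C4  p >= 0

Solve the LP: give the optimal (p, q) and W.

Extreme points and W = -4p + 4q:
  (43/2, 0) → W = -86
  (67/7, 0) → W = -268/7
  (139/22, 167/22) → W = 56/11

p = 139/22, q = 167/22, maximum W = 56/11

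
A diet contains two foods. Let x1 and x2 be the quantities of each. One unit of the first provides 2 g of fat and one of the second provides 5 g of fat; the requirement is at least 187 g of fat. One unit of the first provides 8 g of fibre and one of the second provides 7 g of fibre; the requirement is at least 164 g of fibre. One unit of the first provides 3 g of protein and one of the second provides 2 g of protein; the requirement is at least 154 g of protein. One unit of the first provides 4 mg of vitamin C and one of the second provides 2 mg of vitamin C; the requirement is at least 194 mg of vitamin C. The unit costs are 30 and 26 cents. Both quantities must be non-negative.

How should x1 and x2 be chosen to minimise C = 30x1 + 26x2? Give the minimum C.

x1 = 149/4, x2 = 45/2, minimum C = 3405/2

Vertices and C = 30x1 + 26x2:
  (0, 97) → C = 2522
  (187/2, 0) → C = 2805
  (149/4, 45/2) → C = 3405/2
The feasible region is unbounded (it extends along (0, 1), (1, 0)), but C strictly increases along every unbounded feasible direction, so there is no improving ray and the minimum is attained at a vertex.

At the optimal vertex, 2x1 + 5x2 = 187 and 4x1 + 2x2 = 194.
Solving simultaneously gives x1 = 149/4, x2 = 45/2.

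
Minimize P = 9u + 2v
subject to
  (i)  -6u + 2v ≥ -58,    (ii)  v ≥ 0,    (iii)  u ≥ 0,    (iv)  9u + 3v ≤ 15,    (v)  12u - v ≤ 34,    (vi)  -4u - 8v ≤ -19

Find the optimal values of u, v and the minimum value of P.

Vertices and P = 9u + 2v:
  (0, 5) → P = 10
  (0, 19/8) → P = 19/4
  (21/20, 37/20) → P = 263/20

The optimum lies where u = 0 and -4u - 8v = -19.
Solving simultaneously gives u = 0, v = 19/8.

u = 0, v = 19/8, minimum P = 19/4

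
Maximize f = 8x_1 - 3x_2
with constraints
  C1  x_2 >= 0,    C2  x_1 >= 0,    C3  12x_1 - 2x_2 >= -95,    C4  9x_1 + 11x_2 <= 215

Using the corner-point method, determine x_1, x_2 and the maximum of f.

At the optimal vertex, x_2 = 0 and 9x_1 + 11x_2 = 215.
Solving simultaneously gives x_1 = 215/9, x_2 = 0.

x_1 = 215/9, x_2 = 0, maximum f = 1720/9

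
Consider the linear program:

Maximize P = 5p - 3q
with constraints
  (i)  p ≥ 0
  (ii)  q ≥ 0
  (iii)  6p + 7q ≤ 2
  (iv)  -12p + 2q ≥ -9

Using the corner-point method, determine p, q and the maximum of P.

p = 1/3, q = 0, maximum P = 5/3

Extreme points and P = 5p - 3q:
  (0, 0) → P = 0
  (0, 2/7) → P = -6/7
  (1/3, 0) → P = 5/3

At the optimal vertex, q = 0 and 6p + 7q = 2.
Solving simultaneously gives p = 1/3, q = 0.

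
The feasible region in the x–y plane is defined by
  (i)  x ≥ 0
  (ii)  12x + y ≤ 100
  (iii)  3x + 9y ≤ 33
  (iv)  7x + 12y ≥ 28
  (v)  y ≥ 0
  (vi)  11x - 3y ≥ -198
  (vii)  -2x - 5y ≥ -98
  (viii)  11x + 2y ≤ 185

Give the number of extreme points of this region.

5

The feasible vertices (each the meet of two boundaries and inside every other half-plane) are:
  (0, 11/3)
  (0, 7/3)
  (289/35, 32/35)
  (25/3, 0)
  (4, 0)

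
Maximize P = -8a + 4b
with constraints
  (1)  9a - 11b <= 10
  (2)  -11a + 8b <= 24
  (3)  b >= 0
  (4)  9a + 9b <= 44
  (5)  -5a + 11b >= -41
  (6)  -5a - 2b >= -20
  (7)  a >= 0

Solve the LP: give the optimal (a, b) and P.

Feasible corners and P = -8a + 4b:
  (10/9, 0) → P = -80/9
  (287/90, 17/10) → P = -842/45
  (136/171, 700/171) → P = 1712/171
  (0, 3) → P = 12
  (0, 0) → P = 0

The binding constraints are -11a + 8b = 24 and a = 0.
Solving simultaneously gives a = 0, b = 3.

a = 0, b = 3, maximum P = 12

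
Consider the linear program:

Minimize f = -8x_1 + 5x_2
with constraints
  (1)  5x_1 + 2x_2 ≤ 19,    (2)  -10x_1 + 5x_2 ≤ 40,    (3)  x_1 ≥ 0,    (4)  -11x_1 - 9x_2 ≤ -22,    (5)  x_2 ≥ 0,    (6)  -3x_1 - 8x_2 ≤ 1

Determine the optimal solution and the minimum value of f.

x_1 = 19/5, x_2 = 0, minimum f = -152/5

Feasible corners and f = -8x_1 + 5x_2:
  (1/3, 26/3) → f = 122/3
  (19/5, 0) → f = -152/5
  (0, 8) → f = 40
  (0, 22/9) → f = 110/9
  (2, 0) → f = -16

At the optimal vertex, 5x_1 + 2x_2 = 19 and x_2 = 0.
Solving simultaneously gives x_1 = 19/5, x_2 = 0.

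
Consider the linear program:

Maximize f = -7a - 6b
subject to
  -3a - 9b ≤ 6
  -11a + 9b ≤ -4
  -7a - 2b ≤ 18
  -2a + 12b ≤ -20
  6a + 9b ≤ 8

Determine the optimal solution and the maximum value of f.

Corner points and f = -7a - 6b:
  (2, -4/3) → f = -6
  (14/3, -20/9) → f = -58/3
  (46/15, -52/45) → f = -218/15

The optimum lies where -3a - 9b = 6 and -2a + 12b = -20.
Solving simultaneously gives a = 2, b = -4/3.

a = 2, b = -4/3, maximum f = -6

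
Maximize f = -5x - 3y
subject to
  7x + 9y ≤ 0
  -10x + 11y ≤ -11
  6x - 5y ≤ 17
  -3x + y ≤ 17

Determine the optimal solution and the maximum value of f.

x = -34/3, y = -17, maximum f = 323/3

Vertices and f = -5x - 3y:
  (99/167, -77/167) → f = -264/167
  (153/89, -119/89) → f = -408/89
  (-198/23, -203/23) → f = 1599/23
  (-34/3, -17) → f = 323/3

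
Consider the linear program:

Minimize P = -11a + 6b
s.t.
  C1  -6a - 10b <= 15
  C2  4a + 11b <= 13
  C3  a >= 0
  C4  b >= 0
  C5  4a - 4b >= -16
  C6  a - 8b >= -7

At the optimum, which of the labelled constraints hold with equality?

Extreme points and P = -11a + 6b:
  (13/4, 0) → P = -143/4
  (27/43, 41/43) → P = -51/43
  (0, 0) → P = 0
  (0, 7/8) → P = 21/4

The minimum is at (13/4, 0). Substituting into each constraint, equality holds for C2 and C4; the remaining constraints have slack.

C2 and C4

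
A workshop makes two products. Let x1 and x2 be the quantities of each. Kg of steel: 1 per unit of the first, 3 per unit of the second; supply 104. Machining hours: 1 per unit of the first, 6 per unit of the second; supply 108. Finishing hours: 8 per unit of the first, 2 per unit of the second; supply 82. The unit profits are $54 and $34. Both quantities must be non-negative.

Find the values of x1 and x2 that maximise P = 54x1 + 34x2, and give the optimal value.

x1 = 6, x2 = 17, maximum P = 902

Feasible corners and P = 54x1 + 34x2:
  (0, 0) → P = 0
  (0, 18) → P = 612
  (41/4, 0) → P = 1107/2
  (6, 17) → P = 902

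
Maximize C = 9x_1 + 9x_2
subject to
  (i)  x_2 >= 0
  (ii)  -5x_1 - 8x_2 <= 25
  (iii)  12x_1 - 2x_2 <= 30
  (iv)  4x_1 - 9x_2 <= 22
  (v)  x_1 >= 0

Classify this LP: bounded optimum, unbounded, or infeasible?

unbounded

From the feasible point (5/2, 0), moving in the direction (0, 1) keeps every constraint satisfied while C increases without bound.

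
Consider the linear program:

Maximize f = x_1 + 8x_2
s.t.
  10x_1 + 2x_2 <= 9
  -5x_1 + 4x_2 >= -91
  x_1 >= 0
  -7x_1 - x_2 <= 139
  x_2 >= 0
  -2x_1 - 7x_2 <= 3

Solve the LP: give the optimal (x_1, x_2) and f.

x_1 = 0, x_2 = 9/2, maximum f = 36

Extreme points and f = x_1 + 8x_2:
  (0, 9/2) → f = 36
  (9/10, 0) → f = 9/10
  (0, 0) → f = 0

The binding constraints are 10x_1 + 2x_2 = 9 and x_1 = 0.
Solving simultaneously gives x_1 = 0, x_2 = 9/2.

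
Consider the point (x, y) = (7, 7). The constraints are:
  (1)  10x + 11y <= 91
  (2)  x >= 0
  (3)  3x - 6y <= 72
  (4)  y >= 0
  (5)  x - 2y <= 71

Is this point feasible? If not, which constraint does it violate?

Constraint (1): 10x + 11y = 147, which is not ≤ 91. All other constraints are satisfied.

not feasible — violates (1)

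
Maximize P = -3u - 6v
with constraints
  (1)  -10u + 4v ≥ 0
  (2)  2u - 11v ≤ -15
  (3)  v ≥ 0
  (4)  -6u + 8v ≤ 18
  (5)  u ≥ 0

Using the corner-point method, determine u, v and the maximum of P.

Feasible corners and P = -3u - 6v:
  (10/17, 25/17) → P = -180/17
  (9/7, 45/14) → P = -162/7
  (0, 15/11) → P = -90/11
  (0, 9/4) → P = -27/2

u = 0, v = 15/11, maximum P = -90/11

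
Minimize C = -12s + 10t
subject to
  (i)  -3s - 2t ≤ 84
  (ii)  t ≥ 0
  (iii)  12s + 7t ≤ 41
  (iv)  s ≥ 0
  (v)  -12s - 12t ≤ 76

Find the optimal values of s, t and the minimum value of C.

Extreme points and C = -12s + 10t:
  (41/12, 0) → C = -41
  (0, 0) → C = 0
  (0, 41/7) → C = 410/7

At the optimal vertex, t = 0 and 12s + 7t = 41.
Solving simultaneously gives s = 41/12, t = 0.

s = 41/12, t = 0, minimum C = -41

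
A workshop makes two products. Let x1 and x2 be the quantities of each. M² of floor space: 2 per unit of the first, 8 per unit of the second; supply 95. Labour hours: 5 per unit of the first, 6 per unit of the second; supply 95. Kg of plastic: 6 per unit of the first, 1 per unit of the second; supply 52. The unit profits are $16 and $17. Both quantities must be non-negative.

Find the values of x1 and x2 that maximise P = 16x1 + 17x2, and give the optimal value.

Corner points and P = 16x1 + 17x2:
  (0, 0) → P = 0
  (0, 95/8) → P = 1615/8
  (26/3, 0) → P = 416/3
  (95/14, 285/28) → P = 7885/28
  (7, 10) → P = 282

The binding constraints are 5x1 + 6x2 = 95 and 6x1 + x2 = 52.
Solving simultaneously gives x1 = 7, x2 = 10.

x1 = 7, x2 = 10, maximum P = 282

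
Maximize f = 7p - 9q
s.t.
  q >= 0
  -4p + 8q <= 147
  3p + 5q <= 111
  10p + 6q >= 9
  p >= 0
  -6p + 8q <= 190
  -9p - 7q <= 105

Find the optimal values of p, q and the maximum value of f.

p = 37, q = 0, maximum f = 259

Corner points and f = 7p - 9q:
  (37, 0) → f = 259
  (9/10, 0) → f = 63/10
  (153/44, 885/44) → f = -3447/22
  (0, 147/8) → f = -1323/8
  (0, 3/2) → f = -27/2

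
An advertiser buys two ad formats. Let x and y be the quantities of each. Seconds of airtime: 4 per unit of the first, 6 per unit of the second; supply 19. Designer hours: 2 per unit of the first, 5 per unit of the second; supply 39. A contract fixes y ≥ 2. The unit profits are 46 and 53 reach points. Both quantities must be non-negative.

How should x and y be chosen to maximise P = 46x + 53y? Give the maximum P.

The binding constraints are 4x + 6y = 19 and y = 2.
Solving simultaneously gives x = 7/4, y = 2.

x = 7/4, y = 2, maximum P = 373/2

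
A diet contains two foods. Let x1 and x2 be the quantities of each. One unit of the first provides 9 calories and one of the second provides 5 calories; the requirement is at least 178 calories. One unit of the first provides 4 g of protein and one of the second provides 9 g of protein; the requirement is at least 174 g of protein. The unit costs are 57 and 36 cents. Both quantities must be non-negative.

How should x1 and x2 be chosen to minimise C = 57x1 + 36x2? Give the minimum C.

Corner points and C = 57x1 + 36x2:
  (0, 178/5) → C = 6408/5
  (87/2, 0) → C = 4959/2
  (12, 14) → C = 1188
The feasible region is unbounded (it extends along (0, 1), (1, 0)), but C strictly increases along every unbounded feasible direction, so there is no improving ray and the minimum is attained at a vertex.

x1 = 12, x2 = 14, minimum C = 1188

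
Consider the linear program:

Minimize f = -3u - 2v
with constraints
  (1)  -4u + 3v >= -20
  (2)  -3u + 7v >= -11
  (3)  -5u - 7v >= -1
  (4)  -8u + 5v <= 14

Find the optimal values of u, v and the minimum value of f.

Corner points and f = -3u - 2v:
  (3/2, -13/14) → f = -37/14
  (-153/41, -130/41) → f = 719/41
  (-31/27, 26/27) → f = 41/27

The optimum lies where -3u + 7v = -11 and -5u - 7v = -1.
Solving simultaneously gives u = 3/2, v = -13/14.

u = 3/2, v = -13/14, minimum f = -37/14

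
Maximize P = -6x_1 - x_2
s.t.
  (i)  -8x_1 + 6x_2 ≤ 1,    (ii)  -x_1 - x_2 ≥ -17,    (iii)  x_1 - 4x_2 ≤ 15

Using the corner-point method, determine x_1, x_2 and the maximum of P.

Vertices and P = -6x_1 - x_2:
  (101/14, 137/14) → P = -743/14
  (-47/13, -121/26) → P = 685/26
  (83/5, 2/5) → P = -100

The binding constraints are -8x_1 + 6x_2 = 1 and x_1 - 4x_2 = 15.
Solving simultaneously gives x_1 = -47/13, x_2 = -121/26.

x_1 = -47/13, x_2 = -121/26, maximum P = 685/26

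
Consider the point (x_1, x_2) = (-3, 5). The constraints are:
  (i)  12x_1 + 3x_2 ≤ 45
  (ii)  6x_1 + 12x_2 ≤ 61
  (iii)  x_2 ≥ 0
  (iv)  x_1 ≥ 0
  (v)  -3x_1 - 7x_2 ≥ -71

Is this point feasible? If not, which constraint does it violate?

not feasible — violates (iv)

Constraint (iv): x_1 = -3, which is not ≥ 0. All other constraints are satisfied.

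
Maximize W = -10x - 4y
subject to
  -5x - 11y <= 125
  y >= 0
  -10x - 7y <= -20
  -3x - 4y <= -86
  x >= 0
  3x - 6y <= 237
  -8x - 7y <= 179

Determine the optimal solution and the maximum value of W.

The feasible region is unbounded (it extends along (0, 1), (2, 1)), but W strictly decreases along every unbounded feasible direction, so there is no improving ray and the maximum is attained at a vertex.

The optimum lies where -3x - 4y = -86 and x = 0.
Solving simultaneously gives x = 0, y = 43/2.

x = 0, y = 43/2, maximum W = -86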